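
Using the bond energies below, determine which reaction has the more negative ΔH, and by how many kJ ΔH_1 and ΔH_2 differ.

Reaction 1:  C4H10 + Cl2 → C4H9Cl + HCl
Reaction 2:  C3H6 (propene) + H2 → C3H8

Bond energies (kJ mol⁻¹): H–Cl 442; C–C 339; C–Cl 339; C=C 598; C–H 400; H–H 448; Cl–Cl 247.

Reaction 1, by 41 kJ

Reaction 1:
  Bonds broken (reactants):
    C–C: 3 × 339 = 1017
    C–H: 10 × 400 = 4000
    Cl–Cl: 1 × 247 = 247
    Σ(broken) = 5264 kJ
  Bonds formed (products):
    C–C: 3 × 339 = 1017
    C–Cl: 1 × 339 = 339
    C–H: 9 × 400 = 3600
    H–Cl: 1 × 442 = 442
    Σ(formed) = 5398 kJ
  ΔH_1 = 5264 − 5398 = −134 kJ
Reaction 2:
  Bonds broken (reactants):
    C–C: 1 × 339 = 339
    C–H: 6 × 400 = 2400
    C=C: 1 × 598 = 598
    H–H: 1 × 448 = 448
    Σ(broken) = 3785 kJ
  Bonds formed (products):
    C–C: 2 × 339 = 678
    C–H: 8 × 400 = 3200
    Σ(formed) = 3878 kJ
  ΔH_2 = 3785 − 3878 = −93 kJ
ΔH_1 − ΔH_2 = −41 kJ, so reaction 1 has the more negative ΔH; |ΔH_1 − ΔH_2| = 41 kJ.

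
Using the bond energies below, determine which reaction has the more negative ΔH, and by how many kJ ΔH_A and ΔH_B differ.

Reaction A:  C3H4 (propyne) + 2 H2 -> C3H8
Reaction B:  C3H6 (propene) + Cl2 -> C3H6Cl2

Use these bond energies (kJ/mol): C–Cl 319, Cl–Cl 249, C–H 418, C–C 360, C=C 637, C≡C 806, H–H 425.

Reaction A, by 264 kJ

Reaction A:
  Bonds broken (reactants):
    C≡C: 1 × 806 = 806
    C–C: 1 × 360 = 360
    C–H: 4 × 418 = 1672
    H–H: 2 × 425 = 850
    Σ(broken) = 3688 kJ
  Bonds formed (products):
    C–C: 2 × 360 = 720
    C–H: 8 × 418 = 3344
    Σ(formed) = 4064 kJ
  ΔH_A = 3688 − 4064 = −376 kJ
Reaction B:
  Bonds broken (reactants):
    C–C: 1 × 360 = 360
    C–H: 6 × 418 = 2508
    C=C: 1 × 637 = 637
    Cl–Cl: 1 × 249 = 249
    Σ(broken) = 3754 kJ
  Bonds formed (products):
    C–C: 2 × 360 = 720
    C–Cl: 2 × 319 = 638
    C–H: 6 × 418 = 2508
    Σ(formed) = 3866 kJ
  ΔH_B = 3754 − 3866 = −112 kJ
ΔH_A − ΔH_B = −264 kJ, so reaction A has the more negative ΔH; |ΔH_A − ΔH_B| = 264 kJ.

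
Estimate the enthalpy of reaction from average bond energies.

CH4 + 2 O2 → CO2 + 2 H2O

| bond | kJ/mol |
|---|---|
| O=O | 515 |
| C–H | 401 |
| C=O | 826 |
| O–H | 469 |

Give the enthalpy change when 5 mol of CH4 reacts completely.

ΔH = −4470 kJ

Bonds broken (reactants):
  C–H: 4 × 401 = 1604
  O=O: 2 × 515 = 1030
  Σ(broken) = 2634 kJ
Bonds formed (products):
  C=O: 2 × 826 = 1652
  O–H: 4 × 469 = 1876
  Σ(formed) = 3528 kJ
ΔH = Σ(broken) − Σ(formed) = 2634 − 3528 = −894 kJ
For 5× the reaction as written: 5 × (−894) = −4470 kJ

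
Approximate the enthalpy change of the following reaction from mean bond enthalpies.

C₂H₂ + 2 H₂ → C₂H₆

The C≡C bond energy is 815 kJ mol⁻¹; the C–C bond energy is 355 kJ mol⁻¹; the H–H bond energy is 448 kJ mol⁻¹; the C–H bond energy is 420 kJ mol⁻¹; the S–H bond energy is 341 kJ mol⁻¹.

Bonds broken (reactants):
  C≡C: 1 × 815 = 815
  C–H: 2 × 420 = 840
  H–H: 2 × 448 = 896
  Σ(broken) = 2551 kJ
Bonds formed (products):
  C–C: 1 × 355 = 355
  C–H: 6 × 420 = 2520
  Σ(formed) = 2875 kJ
ΔH = Σ(broken) − Σ(formed) = 2551 − 2875 = −324 kJ

ΔH ≈ −324 kJ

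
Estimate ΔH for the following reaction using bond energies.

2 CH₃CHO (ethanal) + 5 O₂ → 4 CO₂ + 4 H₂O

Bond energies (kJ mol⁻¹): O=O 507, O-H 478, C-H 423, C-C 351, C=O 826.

ΔH ≈ −2159 kJ

Bonds broken (reactants):
  C-C: 2 × 351 = 702
  C-H: 8 × 423 = 3384
  C=O: 2 × 826 = 1652
  O=O: 5 × 507 = 2535
  Σ(broken) = 8273 kJ
Bonds formed (products):
  C=O: 8 × 826 = 6608
  O-H: 8 × 478 = 3824
  Σ(formed) = 10432 kJ
ΔH = Σ(broken) − Σ(formed) = 8273 − 10432 = −2159 kJ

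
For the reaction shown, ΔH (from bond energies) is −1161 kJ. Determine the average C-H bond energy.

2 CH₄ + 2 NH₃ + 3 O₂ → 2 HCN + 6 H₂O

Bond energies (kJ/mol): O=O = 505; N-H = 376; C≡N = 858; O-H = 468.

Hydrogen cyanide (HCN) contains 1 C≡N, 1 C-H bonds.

Let D be the C-H bond energy.
Σ(broken) = 8×D + 6×376 + 3×505 = 3771 + 8D
Σ(formed) = 2×858 + 2×D + 12×468 = 7332 + 2D
ΔH = Σ(broken) − Σ(formed) = (3771 + 8D) − (7332 + 2D) = −3561 + 6D
Setting this equal to −1161 kJ gives 6D = 2400, so D = 400 kJ/mol.

D(C-H) ≈ 400 kJ/mol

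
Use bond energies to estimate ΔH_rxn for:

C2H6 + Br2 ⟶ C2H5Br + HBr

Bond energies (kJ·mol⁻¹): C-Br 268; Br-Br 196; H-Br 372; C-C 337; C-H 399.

Bonds broken (reactants):
  Br-Br: 1 × 196 = 196
  C-C: 1 × 337 = 337
  C-H: 6 × 399 = 2394
  Σ(broken) = 2927 kJ
Bonds formed (products):
  C-Br: 1 × 268 = 268
  C-C: 1 × 337 = 337
  C-H: 5 × 399 = 1995
  H-Br: 1 × 372 = 372
  Σ(formed) = 2972 kJ
ΔH = Σ(broken) − Σ(formed) = 2927 − 2972 = −45 kJ

ΔH ≈ −45 kJ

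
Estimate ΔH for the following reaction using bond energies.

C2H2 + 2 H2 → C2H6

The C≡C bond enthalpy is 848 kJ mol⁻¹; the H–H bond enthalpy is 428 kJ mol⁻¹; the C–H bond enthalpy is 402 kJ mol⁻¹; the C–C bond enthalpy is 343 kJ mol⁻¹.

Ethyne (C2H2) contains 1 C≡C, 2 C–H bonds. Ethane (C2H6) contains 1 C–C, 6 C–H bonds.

ΔH ≈ −247 kJ

Bonds broken (reactants):
  C≡C: 1 × 848 = 848
  C–H: 2 × 402 = 804
  H–H: 2 × 428 = 856
  Σ(broken) = 2508 kJ
Bonds formed (products):
  C–C: 1 × 343 = 343
  C–H: 6 × 402 = 2412
  Σ(formed) = 2755 kJ
ΔH = Σ(broken) − Σ(formed) = 2508 − 2755 = −247 kJ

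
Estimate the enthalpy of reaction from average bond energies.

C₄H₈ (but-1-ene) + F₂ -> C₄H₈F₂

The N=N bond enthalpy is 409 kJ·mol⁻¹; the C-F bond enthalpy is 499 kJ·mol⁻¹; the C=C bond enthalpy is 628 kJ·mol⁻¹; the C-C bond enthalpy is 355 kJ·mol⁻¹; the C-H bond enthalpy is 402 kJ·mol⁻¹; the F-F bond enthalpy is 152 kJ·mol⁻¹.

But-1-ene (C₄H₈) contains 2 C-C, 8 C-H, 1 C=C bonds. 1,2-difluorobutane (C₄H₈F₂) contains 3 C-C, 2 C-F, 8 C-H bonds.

ΔH ≈ −573 kJ

Bonds broken (reactants):
  C-C: 2 × 355 = 710
  C-H: 8 × 402 = 3216
  C=C: 1 × 628 = 628
  F-F: 1 × 152 = 152
  Σ(broken) = 4706 kJ
Bonds formed (products):
  C-C: 3 × 355 = 1065
  C-F: 2 × 499 = 998
  C-H: 8 × 402 = 3216
  Σ(formed) = 5279 kJ
ΔH = Σ(broken) − Σ(formed) = 4706 − 5279 = −573 kJ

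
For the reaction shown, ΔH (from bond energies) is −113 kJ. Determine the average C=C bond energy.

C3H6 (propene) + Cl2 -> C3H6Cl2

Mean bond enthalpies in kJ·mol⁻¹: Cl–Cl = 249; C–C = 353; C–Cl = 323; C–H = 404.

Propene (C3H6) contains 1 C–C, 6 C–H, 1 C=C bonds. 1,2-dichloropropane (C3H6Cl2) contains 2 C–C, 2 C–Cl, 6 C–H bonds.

D(C=C) ≈ 637 kJ/mol

Let D be the C=C bond energy.
Σ(broken) = 1×353 + 6×404 + 1×D + 1×249 = 3026 + D
Σ(formed) = 2×353 + 2×323 + 6×404 = 3776
ΔH = Σ(broken) − Σ(formed) = (3026 + D) − (3776) = −750 + D
Setting this equal to −113 kJ gives D = 637 kJ/mol.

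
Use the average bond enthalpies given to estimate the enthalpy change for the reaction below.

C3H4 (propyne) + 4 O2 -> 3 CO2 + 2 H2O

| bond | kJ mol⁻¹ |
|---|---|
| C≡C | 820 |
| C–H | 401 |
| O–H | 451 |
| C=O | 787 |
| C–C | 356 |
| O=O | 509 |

ΔH ≈ −1710 kJ

Bonds broken (reactants):
  C≡C: 1 × 820 = 820
  C–C: 1 × 356 = 356
  C–H: 4 × 401 = 1604
  O=O: 4 × 509 = 2036
  Σ(broken) = 4816 kJ
Bonds formed (products):
  C=O: 6 × 787 = 4722
  O–H: 4 × 451 = 1804
  Σ(formed) = 6526 kJ
ΔH = Σ(broken) − Σ(formed) = 4816 − 6526 = −1710 kJ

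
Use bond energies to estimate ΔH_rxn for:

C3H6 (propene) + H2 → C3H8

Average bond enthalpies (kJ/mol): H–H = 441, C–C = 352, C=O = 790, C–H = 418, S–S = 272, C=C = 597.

Bonds broken (reactants):
  C–C: 1 × 352 = 352
  C–H: 6 × 418 = 2508
  C=C: 1 × 597 = 597
  H–H: 1 × 441 = 441
  Σ(broken) = 3898 kJ
Bonds formed (products):
  C–C: 2 × 352 = 704
  C–H: 8 × 418 = 3344
  Σ(formed) = 4048 kJ
ΔH = Σ(broken) − Σ(formed) = 3898 − 4048 = −150 kJ

ΔH ≈ −150 kJ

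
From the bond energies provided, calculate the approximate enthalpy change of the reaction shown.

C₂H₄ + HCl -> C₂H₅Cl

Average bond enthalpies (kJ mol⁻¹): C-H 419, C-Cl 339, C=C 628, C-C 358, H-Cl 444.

ΔH ≈ −44 kJ

Bonds broken (reactants):
  C-H: 4 × 419 = 1676
  C=C: 1 × 628 = 628
  H-Cl: 1 × 444 = 444
  Σ(broken) = 2748 kJ
Bonds formed (products):
  C-C: 1 × 358 = 358
  C-Cl: 1 × 339 = 339
  C-H: 5 × 419 = 2095
  Σ(formed) = 2792 kJ
ΔH = Σ(broken) − Σ(formed) = 2748 − 2792 = −44 kJ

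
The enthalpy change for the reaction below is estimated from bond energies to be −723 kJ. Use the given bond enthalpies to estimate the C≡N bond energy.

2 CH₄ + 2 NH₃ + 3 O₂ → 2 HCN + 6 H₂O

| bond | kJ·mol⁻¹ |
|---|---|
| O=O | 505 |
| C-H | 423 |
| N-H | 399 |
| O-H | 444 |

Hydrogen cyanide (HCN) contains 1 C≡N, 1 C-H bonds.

Let D be the C≡N bond energy.
Σ(broken) = 8×423 + 6×399 + 3×505 = 7293
Σ(formed) = 2×D + 2×423 + 12×444 = 6174 + 2D
ΔH = Σ(broken) − Σ(formed) = (7293) − (6174 + 2D) = +1119 − 2D
Setting this equal to −723 kJ gives 2D = 1842, so D = 921 kJ/mol.

D(C≡N) ≈ 921 kJ/mol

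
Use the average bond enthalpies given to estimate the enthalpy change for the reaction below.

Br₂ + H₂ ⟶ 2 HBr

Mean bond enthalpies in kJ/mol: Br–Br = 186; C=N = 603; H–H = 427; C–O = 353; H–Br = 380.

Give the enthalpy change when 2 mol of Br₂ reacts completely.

ΔH = −294 kJ

Bonds broken (reactants):
  Br–Br: 1 × 186 = 186
  H–H: 1 × 427 = 427
  Σ(broken) = 613 kJ
Bonds formed (products):
  H–Br: 2 × 380 = 760
  Σ(formed) = 760 kJ
ΔH = Σ(broken) − Σ(formed) = 613 − 760 = −147 kJ
For 2× the reaction as written: 2 × (−147) = −294 kJ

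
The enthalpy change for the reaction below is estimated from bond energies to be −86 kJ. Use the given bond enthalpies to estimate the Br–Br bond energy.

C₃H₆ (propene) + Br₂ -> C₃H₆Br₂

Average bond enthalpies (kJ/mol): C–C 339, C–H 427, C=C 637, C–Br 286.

D(Br–Br) ≈ 188 kJ/mol

Let D be the Br–Br bond energy.
Σ(broken) = 1×D + 1×339 + 6×427 + 1×637 = 3538 + D
Σ(formed) = 2×286 + 2×339 + 6×427 = 3812
ΔH = Σ(broken) − Σ(formed) = (3538 + D) − (3812) = −274 + D
Setting this equal to −86 kJ gives D = 188 kJ/mol.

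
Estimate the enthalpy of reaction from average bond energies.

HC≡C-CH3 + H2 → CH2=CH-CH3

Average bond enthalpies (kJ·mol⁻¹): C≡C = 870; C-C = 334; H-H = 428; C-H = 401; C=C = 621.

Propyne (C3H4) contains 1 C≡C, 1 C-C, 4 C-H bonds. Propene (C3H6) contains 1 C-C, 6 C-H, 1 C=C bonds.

ΔH ≈ −125 kJ

Bonds broken (reactants):
  C≡C: 1 × 870 = 870
  C-C: 1 × 334 = 334
  C-H: 4 × 401 = 1604
  H-H: 1 × 428 = 428
  Σ(broken) = 3236 kJ
Bonds formed (products):
  C-C: 1 × 334 = 334
  C-H: 6 × 401 = 2406
  C=C: 1 × 621 = 621
  Σ(formed) = 3361 kJ
ΔH = Σ(broken) − Σ(formed) = 3236 − 3361 = −125 kJ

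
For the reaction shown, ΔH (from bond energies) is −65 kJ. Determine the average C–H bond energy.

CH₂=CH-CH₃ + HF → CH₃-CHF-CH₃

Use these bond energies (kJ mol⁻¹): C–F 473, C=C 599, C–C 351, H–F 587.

Let D be the C–H bond energy.
Σ(broken) = 1×351 + 6×D + 1×599 + 1×587 = 1537 + 6D
Σ(formed) = 2×351 + 1×473 + 7×D = 1175 + 7D
ΔH = Σ(broken) − Σ(formed) = (1537 + 6D) − (1175 + 7D) = +362 − D
Setting this equal to −65 kJ gives D = 427 kJ/mol.

D(C–H) ≈ 427 kJ/mol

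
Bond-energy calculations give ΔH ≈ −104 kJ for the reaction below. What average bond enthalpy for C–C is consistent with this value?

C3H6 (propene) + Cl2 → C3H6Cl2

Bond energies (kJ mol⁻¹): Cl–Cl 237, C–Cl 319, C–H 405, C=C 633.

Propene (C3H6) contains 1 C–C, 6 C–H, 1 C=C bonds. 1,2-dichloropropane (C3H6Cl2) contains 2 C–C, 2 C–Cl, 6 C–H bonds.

Let D be the C–C bond energy.
Σ(broken) = 1×D + 6×405 + 1×633 + 1×237 = 3300 + D
Σ(formed) = 2×D + 2×319 + 6×405 = 3068 + 2D
ΔH = Σ(broken) − Σ(formed) = (3300 + D) − (3068 + 2D) = +232 − D
Setting this equal to −104 kJ gives D = 336 kJ/mol.

D(C–C) ≈ 336 kJ/mol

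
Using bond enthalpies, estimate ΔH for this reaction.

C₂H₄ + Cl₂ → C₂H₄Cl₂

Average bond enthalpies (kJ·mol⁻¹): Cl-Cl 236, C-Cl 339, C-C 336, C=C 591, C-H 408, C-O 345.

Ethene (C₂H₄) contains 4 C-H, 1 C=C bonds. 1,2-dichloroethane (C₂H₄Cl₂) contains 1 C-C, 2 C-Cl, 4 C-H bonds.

ΔH ≈ −187 kJ

Bonds broken (reactants):
  C-H: 4 × 408 = 1632
  C=C: 1 × 591 = 591
  Cl-Cl: 1 × 236 = 236
  Σ(broken) = 2459 kJ
Bonds formed (products):
  C-C: 1 × 336 = 336
  C-Cl: 2 × 339 = 678
  C-H: 4 × 408 = 1632
  Σ(formed) = 2646 kJ
ΔH = Σ(broken) − Σ(formed) = 2459 − 2646 = −187 kJ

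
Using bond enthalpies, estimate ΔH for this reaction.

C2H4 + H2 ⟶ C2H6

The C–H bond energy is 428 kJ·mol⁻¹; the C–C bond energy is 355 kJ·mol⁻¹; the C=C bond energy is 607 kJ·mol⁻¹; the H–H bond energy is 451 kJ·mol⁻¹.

Bonds broken (reactants):
  C–H: 4 × 428 = 1712
  C=C: 1 × 607 = 607
  H–H: 1 × 451 = 451
  Σ(broken) = 2770 kJ
Bonds formed (products):
  C–C: 1 × 355 = 355
  C–H: 6 × 428 = 2568
  Σ(formed) = 2923 kJ
ΔH = Σ(broken) − Σ(formed) = 2770 − 2923 = −153 kJ

ΔH ≈ −153 kJ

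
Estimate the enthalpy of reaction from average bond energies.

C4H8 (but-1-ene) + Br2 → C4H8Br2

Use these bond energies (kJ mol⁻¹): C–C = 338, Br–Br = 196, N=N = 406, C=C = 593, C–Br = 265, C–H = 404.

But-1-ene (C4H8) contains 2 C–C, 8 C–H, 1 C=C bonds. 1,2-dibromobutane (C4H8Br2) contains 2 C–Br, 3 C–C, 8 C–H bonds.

ΔH ≈ −79 kJ

Bonds broken (reactants):
  Br–Br: 1 × 196 = 196
  C–C: 2 × 338 = 676
  C–H: 8 × 404 = 3232
  C=C: 1 × 593 = 593
  Σ(broken) = 4697 kJ
Bonds formed (products):
  C–Br: 2 × 265 = 530
  C–C: 3 × 338 = 1014
  C–H: 8 × 404 = 3232
  Σ(formed) = 4776 kJ
ΔH = Σ(broken) − Σ(formed) = 4697 − 4776 = −79 kJ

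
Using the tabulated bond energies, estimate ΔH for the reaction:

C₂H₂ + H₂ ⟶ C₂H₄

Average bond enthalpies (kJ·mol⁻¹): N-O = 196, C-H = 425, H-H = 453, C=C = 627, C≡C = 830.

Bonds broken (reactants):
  C≡C: 1 × 830 = 830
  C-H: 2 × 425 = 850
  H-H: 1 × 453 = 453
  Σ(broken) = 2133 kJ
Bonds formed (products):
  C-H: 4 × 425 = 1700
  C=C: 1 × 627 = 627
  Σ(formed) = 2327 kJ
ΔH = Σ(broken) − Σ(formed) = 2133 − 2327 = −194 kJ

ΔH ≈ −194 kJ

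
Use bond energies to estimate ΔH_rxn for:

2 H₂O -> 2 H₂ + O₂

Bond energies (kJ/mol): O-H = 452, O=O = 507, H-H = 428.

ΔH ≈ +445 kJ

Bonds broken (reactants):
  O-H: 4 × 452 = 1808
  Σ(broken) = 1808 kJ
Bonds formed (products):
  H-H: 2 × 428 = 856
  O=O: 1 × 507 = 507
  Σ(formed) = 1363 kJ
ΔH = Σ(broken) − Σ(formed) = 1808 − 1363 = +445 kJ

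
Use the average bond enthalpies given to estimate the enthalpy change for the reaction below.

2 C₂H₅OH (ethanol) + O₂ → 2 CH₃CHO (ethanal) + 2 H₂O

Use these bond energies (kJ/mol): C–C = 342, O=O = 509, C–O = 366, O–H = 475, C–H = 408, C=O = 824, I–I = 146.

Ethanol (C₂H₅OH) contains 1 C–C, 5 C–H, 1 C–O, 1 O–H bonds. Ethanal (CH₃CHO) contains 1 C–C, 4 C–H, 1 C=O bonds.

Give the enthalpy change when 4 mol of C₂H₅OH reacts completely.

Bonds broken (reactants):
  C–C: 2 × 342 = 684
  C–H: 10 × 408 = 4080
  C–O: 2 × 366 = 732
  O–H: 2 × 475 = 950
  O=O: 1 × 509 = 509
  Σ(broken) = 6955 kJ
Bonds formed (products):
  C–C: 2 × 342 = 684
  C–H: 8 × 408 = 3264
  C=O: 2 × 824 = 1648
  O–H: 4 × 475 = 1900
  Σ(formed) = 7496 kJ
ΔH = Σ(broken) − Σ(formed) = 6955 − 7496 = −541 kJ
For 2× the reaction as written: 2 × (−541) = −1082 kJ

ΔH = −1082 kJ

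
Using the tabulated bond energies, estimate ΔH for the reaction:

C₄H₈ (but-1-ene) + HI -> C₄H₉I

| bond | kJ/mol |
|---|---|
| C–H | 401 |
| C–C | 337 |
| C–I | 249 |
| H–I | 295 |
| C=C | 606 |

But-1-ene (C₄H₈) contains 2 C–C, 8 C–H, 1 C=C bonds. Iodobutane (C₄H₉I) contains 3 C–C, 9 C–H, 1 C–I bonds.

Bonds broken (reactants):
  C–C: 2 × 337 = 674
  C–H: 8 × 401 = 3208
  C=C: 1 × 606 = 606
  H–I: 1 × 295 = 295
  Σ(broken) = 4783 kJ
Bonds formed (products):
  C–C: 3 × 337 = 1011
  C–H: 9 × 401 = 3609
  C–I: 1 × 249 = 249
  Σ(formed) = 4869 kJ
ΔH = Σ(broken) − Σ(formed) = 4783 − 4869 = −86 kJ

ΔH ≈ −86 kJ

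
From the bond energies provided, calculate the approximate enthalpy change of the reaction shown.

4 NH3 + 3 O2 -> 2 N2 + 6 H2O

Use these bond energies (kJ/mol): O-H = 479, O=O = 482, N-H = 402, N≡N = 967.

Bonds broken (reactants):
  N-H: 12 × 402 = 4824
  O=O: 3 × 482 = 1446
  Σ(broken) = 6270 kJ
Bonds formed (products):
  N≡N: 2 × 967 = 1934
  O-H: 12 × 479 = 5748
  Σ(formed) = 7682 kJ
ΔH = Σ(broken) − Σ(formed) = 6270 − 7682 = −1412 kJ

ΔH ≈ −1412 kJ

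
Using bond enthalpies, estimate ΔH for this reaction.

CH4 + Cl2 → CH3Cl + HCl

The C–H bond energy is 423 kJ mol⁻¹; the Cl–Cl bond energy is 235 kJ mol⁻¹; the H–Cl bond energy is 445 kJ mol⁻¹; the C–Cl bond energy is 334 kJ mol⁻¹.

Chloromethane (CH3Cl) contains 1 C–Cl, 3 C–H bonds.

ΔH ≈ −121 kJ

Bonds broken (reactants):
  C–H: 4 × 423 = 1692
  Cl–Cl: 1 × 235 = 235
  Σ(broken) = 1927 kJ
Bonds formed (products):
  C–Cl: 1 × 334 = 334
  C–H: 3 × 423 = 1269
  H–Cl: 1 × 445 = 445
  Σ(formed) = 2048 kJ
ΔH = Σ(broken) − Σ(formed) = 1927 − 2048 = −121 kJ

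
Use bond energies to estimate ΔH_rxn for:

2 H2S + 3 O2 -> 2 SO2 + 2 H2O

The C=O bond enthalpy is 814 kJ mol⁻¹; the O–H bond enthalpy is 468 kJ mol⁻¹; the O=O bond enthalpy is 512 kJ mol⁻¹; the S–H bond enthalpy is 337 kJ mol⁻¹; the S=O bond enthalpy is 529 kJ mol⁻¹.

Bonds broken (reactants):
  O=O: 3 × 512 = 1536
  S–H: 4 × 337 = 1348
  Σ(broken) = 2884 kJ
Bonds formed (products):
  O–H: 4 × 468 = 1872
  S=O: 4 × 529 = 2116
  Σ(formed) = 3988 kJ
ΔH = Σ(broken) − Σ(formed) = 2884 − 3988 = −1104 kJ

ΔH ≈ −1104 kJ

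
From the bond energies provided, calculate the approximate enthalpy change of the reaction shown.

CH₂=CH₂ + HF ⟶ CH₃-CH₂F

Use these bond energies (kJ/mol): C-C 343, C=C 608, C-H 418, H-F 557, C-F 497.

ΔH ≈ −93 kJ

Bonds broken (reactants):
  C-H: 4 × 418 = 1672
  C=C: 1 × 608 = 608
  H-F: 1 × 557 = 557
  Σ(broken) = 2837 kJ
Bonds formed (products):
  C-C: 1 × 343 = 343
  C-F: 1 × 497 = 497
  C-H: 5 × 418 = 2090
  Σ(formed) = 2930 kJ
ΔH = Σ(broken) − Σ(formed) = 2837 − 2930 = −93 kJ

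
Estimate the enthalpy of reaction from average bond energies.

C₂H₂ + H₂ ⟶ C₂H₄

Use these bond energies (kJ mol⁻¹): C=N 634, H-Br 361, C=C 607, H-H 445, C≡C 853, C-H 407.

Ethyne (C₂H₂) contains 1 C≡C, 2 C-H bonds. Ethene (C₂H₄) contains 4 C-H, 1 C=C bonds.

Bonds broken (reactants):
  C≡C: 1 × 853 = 853
  C-H: 2 × 407 = 814
  H-H: 1 × 445 = 445
  Σ(broken) = 2112 kJ
Bonds formed (products):
  C-H: 4 × 407 = 1628
  C=C: 1 × 607 = 607
  Σ(formed) = 2235 kJ
ΔH = Σ(broken) − Σ(formed) = 2112 − 2235 = −123 kJ

ΔH ≈ −123 kJ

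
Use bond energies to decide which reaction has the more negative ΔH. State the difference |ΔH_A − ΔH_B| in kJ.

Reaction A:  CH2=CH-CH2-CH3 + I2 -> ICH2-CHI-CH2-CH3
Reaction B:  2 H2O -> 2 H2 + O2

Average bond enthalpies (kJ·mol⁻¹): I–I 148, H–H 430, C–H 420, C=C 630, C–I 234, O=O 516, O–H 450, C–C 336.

Reaction A:
  Bonds broken (reactants):
    C–C: 2 × 336 = 672
    C–H: 8 × 420 = 3360
    C=C: 1 × 630 = 630
    I–I: 1 × 148 = 148
    Σ(broken) = 4810 kJ
  Bonds formed (products):
    C–C: 3 × 336 = 1008
    C–H: 8 × 420 = 3360
    C–I: 2 × 234 = 468
    Σ(formed) = 4836 kJ
  ΔH_A = 4810 − 4836 = −26 kJ
Reaction B:
  Bonds broken (reactants):
    O–H: 4 × 450 = 1800
    Σ(broken) = 1800 kJ
  Bonds formed (products):
    H–H: 2 × 430 = 860
    O=O: 1 × 516 = 516
    Σ(formed) = 1376 kJ
  ΔH_B = 1800 − 1376 = +424 kJ
ΔH_A − ΔH_B = −450 kJ, so reaction A has the more negative ΔH; |ΔH_A − ΔH_B| = 450 kJ.

Reaction A, by 450 kJ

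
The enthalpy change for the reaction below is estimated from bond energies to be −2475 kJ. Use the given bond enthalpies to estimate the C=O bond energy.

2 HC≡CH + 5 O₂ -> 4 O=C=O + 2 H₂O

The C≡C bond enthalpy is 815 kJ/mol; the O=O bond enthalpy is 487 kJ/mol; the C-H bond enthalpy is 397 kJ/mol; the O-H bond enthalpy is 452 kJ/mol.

Let D be the C=O bond energy.
Σ(broken) = 2×815 + 4×397 + 5×487 = 5653
Σ(formed) = 8×D + 4×452 = 1808 + 8D
ΔH = Σ(broken) − Σ(formed) = (5653) − (1808 + 8D) = +3845 − 8D
Setting this equal to −2475 kJ gives 8D = 6320, so D = 790 kJ/mol.

D(C=O) ≈ 790 kJ/mol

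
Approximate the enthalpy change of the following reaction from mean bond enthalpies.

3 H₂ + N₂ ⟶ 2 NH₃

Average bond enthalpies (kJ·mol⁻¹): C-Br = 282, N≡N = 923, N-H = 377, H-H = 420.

ΔH ≈ −79 kJ

Bonds broken (reactants):
  H-H: 3 × 420 = 1260
  N≡N: 1 × 923 = 923
  Σ(broken) = 2183 kJ
Bonds formed (products):
  N-H: 6 × 377 = 2262
  Σ(formed) = 2262 kJ
ΔH = Σ(broken) − Σ(formed) = 2183 − 2262 = −79 kJ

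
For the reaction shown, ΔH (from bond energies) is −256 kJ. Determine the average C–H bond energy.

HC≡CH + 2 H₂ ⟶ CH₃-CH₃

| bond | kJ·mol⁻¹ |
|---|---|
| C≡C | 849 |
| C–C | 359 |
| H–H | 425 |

Let D be the C–H bond energy.
Σ(broken) = 1×849 + 2×D + 2×425 = 1699 + 2D
Σ(formed) = 1×359 + 6×D = 359 + 6D
ΔH = Σ(broken) − Σ(formed) = (1699 + 2D) − (359 + 6D) = +1340 − 4D
Setting this equal to −256 kJ gives 4D = 1596, so D = 399 kJ/mol.

D(C–H) ≈ 399 kJ/mol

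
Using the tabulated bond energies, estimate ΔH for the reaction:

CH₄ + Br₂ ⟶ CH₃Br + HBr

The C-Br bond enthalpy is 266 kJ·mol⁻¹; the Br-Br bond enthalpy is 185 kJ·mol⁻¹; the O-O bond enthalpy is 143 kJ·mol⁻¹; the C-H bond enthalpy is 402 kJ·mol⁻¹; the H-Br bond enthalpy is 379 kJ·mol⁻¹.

Bonds broken (reactants):
  Br-Br: 1 × 185 = 185
  C-H: 4 × 402 = 1608
  Σ(broken) = 1793 kJ
Bonds formed (products):
  C-Br: 1 × 266 = 266
  C-H: 3 × 402 = 1206
  H-Br: 1 × 379 = 379
  Σ(formed) = 1851 kJ
ΔH = Σ(broken) − Σ(formed) = 1793 − 1851 = −58 kJ

ΔH ≈ −58 kJ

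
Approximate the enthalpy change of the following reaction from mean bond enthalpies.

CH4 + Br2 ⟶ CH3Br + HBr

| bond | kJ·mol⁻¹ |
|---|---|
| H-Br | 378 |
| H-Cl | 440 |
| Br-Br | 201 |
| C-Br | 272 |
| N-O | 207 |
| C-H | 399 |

Bonds broken (reactants):
  Br-Br: 1 × 201 = 201
  C-H: 4 × 399 = 1596
  Σ(broken) = 1797 kJ
Bonds formed (products):
  C-Br: 1 × 272 = 272
  C-H: 3 × 399 = 1197
  H-Br: 1 × 378 = 378
  Σ(formed) = 1847 kJ
ΔH = Σ(broken) − Σ(formed) = 1797 − 1847 = −50 kJ

ΔH ≈ −50 kJ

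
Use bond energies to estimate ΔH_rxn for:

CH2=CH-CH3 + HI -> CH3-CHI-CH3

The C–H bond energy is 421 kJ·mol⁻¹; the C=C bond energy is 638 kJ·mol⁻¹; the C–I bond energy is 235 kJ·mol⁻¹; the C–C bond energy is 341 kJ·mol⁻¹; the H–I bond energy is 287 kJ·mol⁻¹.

Bonds broken (reactants):
  C–C: 1 × 341 = 341
  C–H: 6 × 421 = 2526
  C=C: 1 × 638 = 638
  H–I: 1 × 287 = 287
  Σ(broken) = 3792 kJ
Bonds formed (products):
  C–C: 2 × 341 = 682
  C–H: 7 × 421 = 2947
  C–I: 1 × 235 = 235
  Σ(formed) = 3864 kJ
ΔH = Σ(broken) − Σ(formed) = 3792 − 3864 = −72 kJ

ΔH ≈ −72 kJ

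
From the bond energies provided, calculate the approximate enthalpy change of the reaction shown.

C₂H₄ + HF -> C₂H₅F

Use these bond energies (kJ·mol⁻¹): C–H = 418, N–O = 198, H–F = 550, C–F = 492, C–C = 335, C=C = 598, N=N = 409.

ΔH ≈ −97 kJ

Bonds broken (reactants):
  C–H: 4 × 418 = 1672
  C=C: 1 × 598 = 598
  H–F: 1 × 550 = 550
  Σ(broken) = 2820 kJ
Bonds formed (products):
  C–C: 1 × 335 = 335
  C–F: 1 × 492 = 492
  C–H: 5 × 418 = 2090
  Σ(formed) = 2917 kJ
ΔH = Σ(broken) − Σ(formed) = 2820 − 2917 = −97 kJ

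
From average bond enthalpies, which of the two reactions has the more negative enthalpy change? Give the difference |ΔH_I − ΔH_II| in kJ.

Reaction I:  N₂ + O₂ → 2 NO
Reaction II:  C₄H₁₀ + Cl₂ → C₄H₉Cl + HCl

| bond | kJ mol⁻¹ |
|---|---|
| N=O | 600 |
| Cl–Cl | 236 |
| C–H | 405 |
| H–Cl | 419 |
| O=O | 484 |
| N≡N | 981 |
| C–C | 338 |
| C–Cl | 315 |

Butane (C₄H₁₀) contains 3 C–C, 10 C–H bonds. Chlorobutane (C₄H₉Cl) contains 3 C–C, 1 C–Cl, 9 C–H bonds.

Reaction I:
  Bonds broken (reactants):
    N≡N: 1 × 981 = 981
    O=O: 1 × 484 = 484
    Σ(broken) = 1465 kJ
  Bonds formed (products):
    N=O: 2 × 600 = 1200
    Σ(formed) = 1200 kJ
  ΔH_I = 1465 − 1200 = +265 kJ
Reaction II:
  Bonds broken (reactants):
    C–C: 3 × 338 = 1014
    C–H: 10 × 405 = 4050
    Cl–Cl: 1 × 236 = 236
    Σ(broken) = 5300 kJ
  Bonds formed (products):
    C–C: 3 × 338 = 1014
    C–Cl: 1 × 315 = 315
    C–H: 9 × 405 = 3645
    H–Cl: 1 × 419 = 419
    Σ(formed) = 5393 kJ
  ΔH_II = 5300 − 5393 = −93 kJ
ΔH_I − ΔH_II = +358 kJ, so reaction II has the more negative ΔH; |ΔH_I − ΔH_II| = 358 kJ.

Reaction II, by 358 kJ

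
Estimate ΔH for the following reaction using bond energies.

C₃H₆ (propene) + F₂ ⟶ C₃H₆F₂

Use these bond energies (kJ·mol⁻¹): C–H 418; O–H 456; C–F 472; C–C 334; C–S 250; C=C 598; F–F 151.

ΔH ≈ −529 kJ

Bonds broken (reactants):
  C–C: 1 × 334 = 334
  C–H: 6 × 418 = 2508
  C=C: 1 × 598 = 598
  F–F: 1 × 151 = 151
  Σ(broken) = 3591 kJ
Bonds formed (products):
  C–C: 2 × 334 = 668
  C–F: 2 × 472 = 944
  C–H: 6 × 418 = 2508
  Σ(formed) = 4120 kJ
ΔH = Σ(broken) − Σ(formed) = 3591 − 4120 = −529 kJ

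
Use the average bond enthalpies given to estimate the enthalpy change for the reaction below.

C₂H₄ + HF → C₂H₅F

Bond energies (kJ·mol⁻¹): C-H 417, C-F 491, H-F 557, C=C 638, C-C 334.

Bonds broken (reactants):
  C-H: 4 × 417 = 1668
  C=C: 1 × 638 = 638
  H-F: 1 × 557 = 557
  Σ(broken) = 2863 kJ
Bonds formed (products):
  C-C: 1 × 334 = 334
  C-F: 1 × 491 = 491
  C-H: 5 × 417 = 2085
  Σ(formed) = 2910 kJ
ΔH = Σ(broken) − Σ(formed) = 2863 − 2910 = −47 kJ

ΔH ≈ −47 kJ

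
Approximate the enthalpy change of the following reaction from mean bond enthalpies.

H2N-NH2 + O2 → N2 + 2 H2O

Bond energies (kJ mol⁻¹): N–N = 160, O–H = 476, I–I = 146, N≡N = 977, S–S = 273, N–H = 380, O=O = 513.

ΔH ≈ −688 kJ

Bonds broken (reactants):
  N–H: 4 × 380 = 1520
  N–N: 1 × 160 = 160
  O=O: 1 × 513 = 513
  Σ(broken) = 2193 kJ
Bonds formed (products):
  N≡N: 1 × 977 = 977
  O–H: 4 × 476 = 1904
  Σ(formed) = 2881 kJ
ΔH = Σ(broken) − Σ(formed) = 2193 − 2881 = −688 kJ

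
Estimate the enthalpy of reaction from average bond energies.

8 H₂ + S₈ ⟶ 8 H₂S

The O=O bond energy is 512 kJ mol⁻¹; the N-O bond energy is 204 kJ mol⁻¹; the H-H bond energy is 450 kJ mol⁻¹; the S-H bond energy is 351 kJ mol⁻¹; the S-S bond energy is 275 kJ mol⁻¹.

ΔH ≈ +184 kJ

Bonds broken (reactants):
  H-H: 8 × 450 = 3600
  S-S: 8 × 275 = 2200
  Σ(broken) = 5800 kJ
Bonds formed (products):
  S-H: 16 × 351 = 5616
  Σ(formed) = 5616 kJ
ΔH = Σ(broken) − Σ(formed) = 5800 − 5616 = +184 kJ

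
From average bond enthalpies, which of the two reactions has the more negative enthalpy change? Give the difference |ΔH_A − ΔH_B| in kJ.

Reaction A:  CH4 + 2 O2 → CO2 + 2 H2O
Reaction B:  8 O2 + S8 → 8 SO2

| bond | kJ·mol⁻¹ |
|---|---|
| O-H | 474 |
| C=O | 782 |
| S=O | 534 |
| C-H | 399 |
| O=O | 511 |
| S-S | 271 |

Reaction A:
  Bonds broken (reactants):
    C-H: 4 × 399 = 1596
    O=O: 2 × 511 = 1022
    Σ(broken) = 2618 kJ
  Bonds formed (products):
    C=O: 2 × 782 = 1564
    O-H: 4 × 474 = 1896
    Σ(formed) = 3460 kJ
  ΔH_A = 2618 − 3460 = −842 kJ
Reaction B:
  Bonds broken (reactants):
    O=O: 8 × 511 = 4088
    S-S: 8 × 271 = 2168
    Σ(broken) = 6256 kJ
  Bonds formed (products):
    S=O: 16 × 534 = 8544
    Σ(formed) = 8544 kJ
  ΔH_B = 6256 − 8544 = −2288 kJ
ΔH_A − ΔH_B = +1446 kJ, so reaction B has the more negative ΔH; |ΔH_A − ΔH_B| = 1446 kJ.

Reaction B, by 1446 kJ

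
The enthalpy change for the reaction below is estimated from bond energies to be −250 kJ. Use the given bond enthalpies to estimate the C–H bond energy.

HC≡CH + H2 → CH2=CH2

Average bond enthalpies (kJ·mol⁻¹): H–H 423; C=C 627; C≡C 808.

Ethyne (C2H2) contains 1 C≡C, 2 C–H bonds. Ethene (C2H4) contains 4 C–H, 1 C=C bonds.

D(C–H) ≈ 427 kJ/mol

Let D be the C–H bond energy.
Σ(broken) = 1×808 + 2×D + 1×423 = 1231 + 2D
Σ(formed) = 4×D + 1×627 = 627 + 4D
ΔH = Σ(broken) − Σ(formed) = (1231 + 2D) − (627 + 4D) = +604 − 2D
Setting this equal to −250 kJ gives 2D = 854, so D = 427 kJ/mol.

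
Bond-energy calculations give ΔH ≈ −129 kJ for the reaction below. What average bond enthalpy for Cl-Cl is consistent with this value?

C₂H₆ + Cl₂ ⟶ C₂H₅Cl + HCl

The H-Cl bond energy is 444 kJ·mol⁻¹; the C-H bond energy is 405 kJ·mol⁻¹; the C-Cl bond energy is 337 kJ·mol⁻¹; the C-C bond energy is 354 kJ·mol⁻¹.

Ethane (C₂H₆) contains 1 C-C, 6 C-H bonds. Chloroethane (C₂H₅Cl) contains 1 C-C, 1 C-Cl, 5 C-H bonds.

D(Cl-Cl) ≈ 247 kJ/mol

Let D be the Cl-Cl bond energy.
Σ(broken) = 1×354 + 6×405 + 1×D = 2784 + D
Σ(formed) = 1×354 + 1×337 + 5×405 + 1×444 = 3160
ΔH = Σ(broken) − Σ(formed) = (2784 + D) − (3160) = −376 + D
Setting this equal to −129 kJ gives D = 247 kJ/mol.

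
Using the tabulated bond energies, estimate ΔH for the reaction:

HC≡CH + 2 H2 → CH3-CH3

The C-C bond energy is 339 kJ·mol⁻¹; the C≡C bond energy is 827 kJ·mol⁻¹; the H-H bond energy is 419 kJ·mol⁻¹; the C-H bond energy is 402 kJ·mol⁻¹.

Bonds broken (reactants):
  C≡C: 1 × 827 = 827
  C-H: 2 × 402 = 804
  H-H: 2 × 419 = 838
  Σ(broken) = 2469 kJ
Bonds formed (products):
  C-C: 1 × 339 = 339
  C-H: 6 × 402 = 2412
  Σ(formed) = 2751 kJ
ΔH = Σ(broken) − Σ(formed) = 2469 − 2751 = −282 kJ

ΔH ≈ −282 kJ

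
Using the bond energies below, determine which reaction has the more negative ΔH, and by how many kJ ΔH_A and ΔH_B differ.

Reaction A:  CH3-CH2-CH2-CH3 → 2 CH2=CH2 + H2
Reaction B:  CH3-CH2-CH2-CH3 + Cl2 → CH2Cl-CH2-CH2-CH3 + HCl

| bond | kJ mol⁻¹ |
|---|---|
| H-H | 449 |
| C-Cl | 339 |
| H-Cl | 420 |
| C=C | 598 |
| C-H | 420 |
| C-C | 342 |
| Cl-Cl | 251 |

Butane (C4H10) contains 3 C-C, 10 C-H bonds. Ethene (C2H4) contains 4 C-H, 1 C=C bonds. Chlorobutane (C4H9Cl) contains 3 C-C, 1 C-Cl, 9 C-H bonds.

Reaction B, by 309 kJ

Reaction A:
  Bonds broken (reactants):
    C-C: 3 × 342 = 1026
    C-H: 10 × 420 = 4200
    Σ(broken) = 5226 kJ
  Bonds formed (products):
    C-H: 8 × 420 = 3360
    C=C: 2 × 598 = 1196
    H-H: 1 × 449 = 449
    Σ(formed) = 5005 kJ
  ΔH_A = 5226 − 5005 = +221 kJ
Reaction B:
  Bonds broken (reactants):
    C-C: 3 × 342 = 1026
    C-H: 10 × 420 = 4200
    Cl-Cl: 1 × 251 = 251
    Σ(broken) = 5477 kJ
  Bonds formed (products):
    C-C: 3 × 342 = 1026
    C-Cl: 1 × 339 = 339
    C-H: 9 × 420 = 3780
    H-Cl: 1 × 420 = 420
    Σ(formed) = 5565 kJ
  ΔH_B = 5477 − 5565 = −88 kJ
ΔH_A − ΔH_B = +309 kJ, so reaction B has the more negative ΔH; |ΔH_A − ΔH_B| = 309 kJ.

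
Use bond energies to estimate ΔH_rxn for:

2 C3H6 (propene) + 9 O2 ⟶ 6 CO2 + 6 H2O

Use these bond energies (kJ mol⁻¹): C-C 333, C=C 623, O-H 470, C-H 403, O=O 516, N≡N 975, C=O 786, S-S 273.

Bonds broken (reactants):
  C-C: 2 × 333 = 666
  C-H: 12 × 403 = 4836
  C=C: 2 × 623 = 1246
  O=O: 9 × 516 = 4644
  Σ(broken) = 11392 kJ
Bonds formed (products):
  C=O: 12 × 786 = 9432
  O-H: 12 × 470 = 5640
  Σ(formed) = 15072 kJ
ΔH = Σ(broken) − Σ(formed) = 11392 − 15072 = −3680 kJ

ΔH ≈ −3680 kJ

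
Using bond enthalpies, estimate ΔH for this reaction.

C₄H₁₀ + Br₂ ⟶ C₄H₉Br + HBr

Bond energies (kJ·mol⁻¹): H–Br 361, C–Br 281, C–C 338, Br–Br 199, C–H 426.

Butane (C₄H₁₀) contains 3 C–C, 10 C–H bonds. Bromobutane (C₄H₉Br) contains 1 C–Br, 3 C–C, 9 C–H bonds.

ΔH ≈ −17 kJ

Bonds broken (reactants):
  Br–Br: 1 × 199 = 199
  C–C: 3 × 338 = 1014
  C–H: 10 × 426 = 4260
  Σ(broken) = 5473 kJ
Bonds formed (products):
  C–Br: 1 × 281 = 281
  C–C: 3 × 338 = 1014
  C–H: 9 × 426 = 3834
  H–Br: 1 × 361 = 361
  Σ(formed) = 5490 kJ
ΔH = Σ(broken) − Σ(formed) = 5473 − 5490 = −17 kJ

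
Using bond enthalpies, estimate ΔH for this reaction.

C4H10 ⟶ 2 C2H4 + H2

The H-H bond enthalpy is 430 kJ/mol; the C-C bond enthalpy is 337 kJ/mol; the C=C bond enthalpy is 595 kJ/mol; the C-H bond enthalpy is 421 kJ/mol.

Bonds broken (reactants):
  C-C: 3 × 337 = 1011
  C-H: 10 × 421 = 4210
  Σ(broken) = 5221 kJ
Bonds formed (products):
  C-H: 8 × 421 = 3368
  C=C: 2 × 595 = 1190
  H-H: 1 × 430 = 430
  Σ(formed) = 4988 kJ
ΔH = Σ(broken) − Σ(formed) = 5221 − 4988 = +233 kJ

ΔH ≈ +233 kJ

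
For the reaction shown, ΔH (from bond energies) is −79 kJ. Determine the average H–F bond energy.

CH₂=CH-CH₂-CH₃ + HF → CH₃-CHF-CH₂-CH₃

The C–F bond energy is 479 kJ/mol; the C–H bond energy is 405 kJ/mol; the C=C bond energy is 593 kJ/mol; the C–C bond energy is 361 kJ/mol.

D(H–F) ≈ 573 kJ/mol

Let D be the H–F bond energy.
Σ(broken) = 2×361 + 8×405 + 1×593 + 1×D = 4555 + D
Σ(formed) = 3×361 + 1×479 + 9×405 = 5207
ΔH = Σ(broken) − Σ(formed) = (4555 + D) − (5207) = −652 + D
Setting this equal to −79 kJ gives D = 573 kJ/mol.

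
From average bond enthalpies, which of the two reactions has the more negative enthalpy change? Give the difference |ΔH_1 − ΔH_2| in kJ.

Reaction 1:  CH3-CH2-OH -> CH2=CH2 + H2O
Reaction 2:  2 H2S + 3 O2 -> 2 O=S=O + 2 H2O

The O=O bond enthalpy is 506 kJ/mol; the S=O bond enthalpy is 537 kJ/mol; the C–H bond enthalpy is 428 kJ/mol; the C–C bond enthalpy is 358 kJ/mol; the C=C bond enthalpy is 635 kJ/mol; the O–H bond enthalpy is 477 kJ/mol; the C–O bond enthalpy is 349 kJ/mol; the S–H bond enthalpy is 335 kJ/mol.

Reaction 2, by 1221 kJ

Reaction 1:
  Bonds broken (reactants):
    C–C: 1 × 358 = 358
    C–H: 5 × 428 = 2140
    C–O: 1 × 349 = 349
    O–H: 1 × 477 = 477
    Σ(broken) = 3324 kJ
  Bonds formed (products):
    C–H: 4 × 428 = 1712
    C=C: 1 × 635 = 635
    O–H: 2 × 477 = 954
    Σ(formed) = 3301 kJ
  ΔH_1 = 3324 − 3301 = +23 kJ
Reaction 2:
  Bonds broken (reactants):
    O=O: 3 × 506 = 1518
    S–H: 4 × 335 = 1340
    Σ(broken) = 2858 kJ
  Bonds formed (products):
    O–H: 4 × 477 = 1908
    S=O: 4 × 537 = 2148
    Σ(formed) = 4056 kJ
  ΔH_2 = 2858 − 4056 = −1198 kJ
ΔH_1 − ΔH_2 = +1221 kJ, so reaction 2 has the more negative ΔH; |ΔH_1 − ΔH_2| = 1221 kJ.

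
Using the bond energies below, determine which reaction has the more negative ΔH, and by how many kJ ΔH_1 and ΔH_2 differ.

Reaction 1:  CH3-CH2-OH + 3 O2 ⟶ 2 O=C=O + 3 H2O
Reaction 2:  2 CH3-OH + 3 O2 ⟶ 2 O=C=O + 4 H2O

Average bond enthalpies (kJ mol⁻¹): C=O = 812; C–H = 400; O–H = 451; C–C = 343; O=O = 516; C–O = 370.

Reaction 2, by 24 kJ

Reaction 1:
  Bonds broken (reactants):
    C–C: 1 × 343 = 343
    C–H: 5 × 400 = 2000
    C–O: 1 × 370 = 370
    O–H: 1 × 451 = 451
    O=O: 3 × 516 = 1548
    Σ(broken) = 4712 kJ
  Bonds formed (products):
    C=O: 4 × 812 = 3248
    O–H: 6 × 451 = 2706
    Σ(formed) = 5954 kJ
  ΔH_1 = 4712 − 5954 = −1242 kJ
Reaction 2:
  Bonds broken (reactants):
    C–H: 6 × 400 = 2400
    C–O: 2 × 370 = 740
    O–H: 2 × 451 = 902
    O=O: 3 × 516 = 1548
    Σ(broken) = 5590 kJ
  Bonds formed (products):
    C=O: 4 × 812 = 3248
    O–H: 8 × 451 = 3608
    Σ(formed) = 6856 kJ
  ΔH_2 = 5590 − 6856 = −1266 kJ
ΔH_1 − ΔH_2 = +24 kJ, so reaction 2 has the more negative ΔH; |ΔH_1 − ΔH_2| = 24 kJ.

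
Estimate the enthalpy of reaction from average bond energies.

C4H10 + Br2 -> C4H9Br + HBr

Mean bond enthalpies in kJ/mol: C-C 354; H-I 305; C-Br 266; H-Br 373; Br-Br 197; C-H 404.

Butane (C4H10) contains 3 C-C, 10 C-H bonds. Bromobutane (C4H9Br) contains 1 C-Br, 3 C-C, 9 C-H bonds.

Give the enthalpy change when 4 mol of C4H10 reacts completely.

ΔH = −152 kJ

Bonds broken (reactants):
  Br-Br: 1 × 197 = 197
  C-C: 3 × 354 = 1062
  C-H: 10 × 404 = 4040
  Σ(broken) = 5299 kJ
Bonds formed (products):
  C-Br: 1 × 266 = 266
  C-C: 3 × 354 = 1062
  C-H: 9 × 404 = 3636
  H-Br: 1 × 373 = 373
  Σ(formed) = 5337 kJ
ΔH = Σ(broken) − Σ(formed) = 5299 − 5337 = −38 kJ
For 4× the reaction as written: 4 × (−38) = −152 kJ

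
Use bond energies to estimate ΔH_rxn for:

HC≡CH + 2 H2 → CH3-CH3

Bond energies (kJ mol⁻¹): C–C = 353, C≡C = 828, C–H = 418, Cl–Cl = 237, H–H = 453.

Bonds broken (reactants):
  C≡C: 1 × 828 = 828
  C–H: 2 × 418 = 836
  H–H: 2 × 453 = 906
  Σ(broken) = 2570 kJ
Bonds formed (products):
  C–C: 1 × 353 = 353
  C–H: 6 × 418 = 2508
  Σ(formed) = 2861 kJ
ΔH = Σ(broken) − Σ(formed) = 2570 − 2861 = −291 kJ

ΔH ≈ −291 kJ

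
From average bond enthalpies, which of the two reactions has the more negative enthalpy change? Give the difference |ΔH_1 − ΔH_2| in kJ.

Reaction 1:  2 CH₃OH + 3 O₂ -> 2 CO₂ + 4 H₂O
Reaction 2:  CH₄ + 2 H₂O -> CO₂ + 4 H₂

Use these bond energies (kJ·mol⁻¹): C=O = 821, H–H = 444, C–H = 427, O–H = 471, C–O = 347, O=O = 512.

Reaction 1, by 1492 kJ

Reaction 1:
  Bonds broken (reactants):
    C–H: 6 × 427 = 2562
    C–O: 2 × 347 = 694
    O–H: 2 × 471 = 942
    O=O: 3 × 512 = 1536
    Σ(broken) = 5734 kJ
  Bonds formed (products):
    C=O: 4 × 821 = 3284
    O–H: 8 × 471 = 3768
    Σ(formed) = 7052 kJ
  ΔH_1 = 5734 − 7052 = −1318 kJ
Reaction 2:
  Bonds broken (reactants):
    C–H: 4 × 427 = 1708
    O–H: 4 × 471 = 1884
    Σ(broken) = 3592 kJ
  Bonds formed (products):
    C=O: 2 × 821 = 1642
    H–H: 4 × 444 = 1776
    Σ(formed) = 3418 kJ
  ΔH_2 = 3592 − 3418 = +174 kJ
ΔH_1 − ΔH_2 = −1492 kJ, so reaction 1 has the more negative ΔH; |ΔH_1 − ΔH_2| = 1492 kJ.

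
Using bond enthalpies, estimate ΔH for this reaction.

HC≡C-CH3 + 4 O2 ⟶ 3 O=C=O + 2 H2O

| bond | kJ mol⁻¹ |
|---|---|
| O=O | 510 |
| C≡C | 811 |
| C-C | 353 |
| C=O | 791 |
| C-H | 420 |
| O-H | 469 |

ΔH ≈ −1738 kJ

Bonds broken (reactants):
  C≡C: 1 × 811 = 811
  C-C: 1 × 353 = 353
  C-H: 4 × 420 = 1680
  O=O: 4 × 510 = 2040
  Σ(broken) = 4884 kJ
Bonds formed (products):
  C=O: 6 × 791 = 4746
  O-H: 4 × 469 = 1876
  Σ(formed) = 6622 kJ
ΔH = Σ(broken) − Σ(formed) = 4884 − 6622 = −1738 kJ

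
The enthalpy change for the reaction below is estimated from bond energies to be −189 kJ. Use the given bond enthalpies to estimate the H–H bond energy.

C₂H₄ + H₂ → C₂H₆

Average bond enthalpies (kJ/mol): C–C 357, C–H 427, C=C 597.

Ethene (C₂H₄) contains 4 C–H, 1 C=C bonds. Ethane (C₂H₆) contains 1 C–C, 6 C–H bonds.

D(H–H) ≈ 425 kJ/mol

Let D be the H–H bond energy.
Σ(broken) = 4×427 + 1×597 + 1×D = 2305 + D
Σ(formed) = 1×357 + 6×427 = 2919
ΔH = Σ(broken) − Σ(formed) = (2305 + D) − (2919) = −614 + D
Setting this equal to −189 kJ gives D = 425 kJ/mol.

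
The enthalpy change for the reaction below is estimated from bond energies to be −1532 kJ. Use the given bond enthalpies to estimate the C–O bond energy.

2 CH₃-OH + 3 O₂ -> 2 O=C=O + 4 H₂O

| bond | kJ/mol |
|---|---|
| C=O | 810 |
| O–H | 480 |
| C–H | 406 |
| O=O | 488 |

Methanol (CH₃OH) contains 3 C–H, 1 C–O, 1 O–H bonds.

Let D be the C–O bond energy.
Σ(broken) = 6×406 + 2×D + 2×480 + 3×488 = 4860 + 2D
Σ(formed) = 4×810 + 8×480 = 7080
ΔH = Σ(broken) − Σ(formed) = (4860 + 2D) − (7080) = −2220 + 2D
Setting this equal to −1532 kJ gives 2D = 688, so D = 344 kJ/mol.

D(C–O) ≈ 344 kJ/mol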